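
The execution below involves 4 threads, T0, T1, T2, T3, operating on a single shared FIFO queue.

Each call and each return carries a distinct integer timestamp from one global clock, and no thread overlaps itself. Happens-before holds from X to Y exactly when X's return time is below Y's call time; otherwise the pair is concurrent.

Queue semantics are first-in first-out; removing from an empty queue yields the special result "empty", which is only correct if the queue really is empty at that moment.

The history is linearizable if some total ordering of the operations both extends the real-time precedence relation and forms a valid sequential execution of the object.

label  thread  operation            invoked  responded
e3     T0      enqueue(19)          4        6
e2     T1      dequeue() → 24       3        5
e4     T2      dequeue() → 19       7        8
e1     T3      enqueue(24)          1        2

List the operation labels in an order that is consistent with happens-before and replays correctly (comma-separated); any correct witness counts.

step 1: e1 enqueue(24) — queue <24>
step 2: e2 dequeue() → 24 — queue <>
step 3: e3 enqueue(19) — queue <19>
step 4: e4 dequeue() → 19 — queue <>

e1, e2, e3, e4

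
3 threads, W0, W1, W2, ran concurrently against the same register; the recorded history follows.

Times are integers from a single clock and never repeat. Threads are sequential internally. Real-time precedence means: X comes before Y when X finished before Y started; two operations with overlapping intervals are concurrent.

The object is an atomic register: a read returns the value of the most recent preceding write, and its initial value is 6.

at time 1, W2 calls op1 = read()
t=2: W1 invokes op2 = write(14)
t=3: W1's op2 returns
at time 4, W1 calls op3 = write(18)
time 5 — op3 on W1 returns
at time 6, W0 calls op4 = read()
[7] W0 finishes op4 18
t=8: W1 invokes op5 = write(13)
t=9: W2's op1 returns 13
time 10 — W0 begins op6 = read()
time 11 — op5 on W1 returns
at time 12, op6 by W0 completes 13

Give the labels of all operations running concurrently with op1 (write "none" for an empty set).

op1 spans [1,9]; an op avoiding the whole window 1..9 is ordered, any other is concurrent
op2 [2,3]: concurrent
op3 [4,5]: concurrent
op4 [6,7]: concurrent
op5 [8,11]: concurrent
op6 [10,12]: after

op2, op3, op4, op5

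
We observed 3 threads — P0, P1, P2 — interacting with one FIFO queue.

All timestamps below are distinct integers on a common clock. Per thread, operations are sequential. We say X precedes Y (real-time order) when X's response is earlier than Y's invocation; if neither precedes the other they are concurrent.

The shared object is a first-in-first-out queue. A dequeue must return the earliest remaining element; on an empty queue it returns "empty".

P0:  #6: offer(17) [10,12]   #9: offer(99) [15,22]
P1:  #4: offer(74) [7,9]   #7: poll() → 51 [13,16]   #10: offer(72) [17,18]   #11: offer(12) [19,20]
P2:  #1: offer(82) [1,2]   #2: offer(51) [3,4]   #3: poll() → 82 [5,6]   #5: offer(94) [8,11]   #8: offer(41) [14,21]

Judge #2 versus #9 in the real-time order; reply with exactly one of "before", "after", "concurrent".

#2 spans [3,4], #9 spans [15,22]
resp(#2)=4 < inv(#9)=15

before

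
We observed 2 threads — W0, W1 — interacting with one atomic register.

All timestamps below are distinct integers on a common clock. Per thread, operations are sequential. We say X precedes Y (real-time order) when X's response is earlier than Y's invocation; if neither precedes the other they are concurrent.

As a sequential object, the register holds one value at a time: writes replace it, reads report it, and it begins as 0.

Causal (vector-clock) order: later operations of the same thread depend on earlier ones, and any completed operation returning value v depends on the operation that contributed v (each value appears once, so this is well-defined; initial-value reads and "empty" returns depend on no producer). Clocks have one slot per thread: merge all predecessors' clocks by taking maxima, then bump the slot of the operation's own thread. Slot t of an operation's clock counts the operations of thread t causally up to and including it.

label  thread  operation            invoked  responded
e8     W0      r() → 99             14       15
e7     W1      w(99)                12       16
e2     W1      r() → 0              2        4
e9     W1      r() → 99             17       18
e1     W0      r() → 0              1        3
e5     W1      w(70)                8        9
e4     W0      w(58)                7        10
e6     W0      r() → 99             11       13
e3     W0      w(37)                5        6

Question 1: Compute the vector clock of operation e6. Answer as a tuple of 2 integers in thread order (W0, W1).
Answer: (4, 3)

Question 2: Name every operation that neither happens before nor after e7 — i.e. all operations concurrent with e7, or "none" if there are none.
Answer: e6, e8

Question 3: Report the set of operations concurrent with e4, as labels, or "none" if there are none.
Answer: e5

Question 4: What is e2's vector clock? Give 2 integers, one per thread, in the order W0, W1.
Answer: (0, 1)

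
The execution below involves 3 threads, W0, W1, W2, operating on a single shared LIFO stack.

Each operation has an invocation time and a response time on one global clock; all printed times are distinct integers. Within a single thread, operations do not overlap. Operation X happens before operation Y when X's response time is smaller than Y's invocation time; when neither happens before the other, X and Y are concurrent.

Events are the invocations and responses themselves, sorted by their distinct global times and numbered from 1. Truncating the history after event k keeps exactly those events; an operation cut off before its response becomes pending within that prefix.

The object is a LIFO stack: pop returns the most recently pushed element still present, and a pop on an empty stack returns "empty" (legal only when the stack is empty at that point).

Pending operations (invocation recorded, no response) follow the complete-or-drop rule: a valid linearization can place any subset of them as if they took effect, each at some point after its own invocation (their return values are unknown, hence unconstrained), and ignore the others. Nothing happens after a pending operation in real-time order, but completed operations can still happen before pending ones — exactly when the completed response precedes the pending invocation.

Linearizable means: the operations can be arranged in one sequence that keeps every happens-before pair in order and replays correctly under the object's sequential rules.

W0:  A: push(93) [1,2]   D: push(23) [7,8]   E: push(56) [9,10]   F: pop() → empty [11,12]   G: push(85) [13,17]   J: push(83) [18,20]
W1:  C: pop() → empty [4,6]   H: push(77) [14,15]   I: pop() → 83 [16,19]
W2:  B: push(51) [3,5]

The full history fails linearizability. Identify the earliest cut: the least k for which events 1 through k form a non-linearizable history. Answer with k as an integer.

6

one valid order for events 1..5 is A, B:
after step 1 (A push(93)): stack <93>
after step 2 (B push(51)): stack <93,51>
at event 6 (C's time-6 response) nothing linearizes any more
for example A, B, C fails at step 3: C pop() → empty is not legal there
for example A, C, B fails at step 2: C pop() → empty is not legal there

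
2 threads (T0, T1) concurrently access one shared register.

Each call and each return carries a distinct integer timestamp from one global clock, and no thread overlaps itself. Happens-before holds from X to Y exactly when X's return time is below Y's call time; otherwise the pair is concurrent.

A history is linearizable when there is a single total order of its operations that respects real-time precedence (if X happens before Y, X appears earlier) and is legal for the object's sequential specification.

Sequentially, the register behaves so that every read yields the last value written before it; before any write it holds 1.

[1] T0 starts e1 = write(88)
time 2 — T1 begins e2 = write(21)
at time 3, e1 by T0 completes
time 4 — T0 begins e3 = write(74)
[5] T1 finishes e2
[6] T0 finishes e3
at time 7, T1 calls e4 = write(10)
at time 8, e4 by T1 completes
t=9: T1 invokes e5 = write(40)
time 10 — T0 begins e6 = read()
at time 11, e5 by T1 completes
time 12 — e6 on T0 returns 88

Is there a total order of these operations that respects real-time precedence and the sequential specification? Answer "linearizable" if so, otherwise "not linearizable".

not linearizable

prefix check: 1..11 passes, 1..12 fails once e6's time-12 response joins
the 6 completed operations admit 6 real-time orders; each fails the register replay
sample order e1, e2, e3, e4, e5, e6 stalls at step 6 — e6 read() → 88 has no legal effect
sample order e1, e2, e3, e4, e6, e5 stalls at step 5 — e6 read() → 88 has no legal effect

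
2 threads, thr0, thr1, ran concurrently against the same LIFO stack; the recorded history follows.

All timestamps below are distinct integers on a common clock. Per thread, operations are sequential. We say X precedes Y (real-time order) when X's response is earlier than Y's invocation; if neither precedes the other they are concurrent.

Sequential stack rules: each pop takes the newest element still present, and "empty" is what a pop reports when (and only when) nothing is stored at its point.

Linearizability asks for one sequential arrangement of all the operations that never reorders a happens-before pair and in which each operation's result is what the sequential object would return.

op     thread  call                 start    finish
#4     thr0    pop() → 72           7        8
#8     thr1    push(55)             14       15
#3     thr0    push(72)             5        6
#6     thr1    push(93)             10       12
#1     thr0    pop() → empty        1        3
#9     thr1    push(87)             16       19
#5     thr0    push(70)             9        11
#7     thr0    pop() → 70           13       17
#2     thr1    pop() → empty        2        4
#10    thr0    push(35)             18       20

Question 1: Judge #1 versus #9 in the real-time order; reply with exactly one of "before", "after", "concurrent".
#1 spans [1,3], #9 spans [16,19]
resp(#1)=3 < inv(#9)=16

before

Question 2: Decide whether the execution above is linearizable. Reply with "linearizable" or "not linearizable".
a witness: #1, #2, #3, #4, #6, #5, #7, #8, #9, #10
after step 1 (#1 pop() → empty): stack <>
after step 2 (#2 pop() → empty): stack <>
after step 3 (#3 push(72)): stack <72>
after step 4 (#4 pop() → 72): stack <>
after step 5 (#6 push(93)): stack <93>
after step 6 (#5 push(70)): stack <93,70>
after step 7 (#7 pop() → 70): stack <93>
after step 8 (#8 push(55)): stack <93,55>
after step 9 (#9 push(87)): stack <93,55,87>
after step 10 (#10 push(35)): stack <93,55,87,35>

linearizable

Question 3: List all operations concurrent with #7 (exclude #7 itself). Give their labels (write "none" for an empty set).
#7 runs from 13 to 17; window-overlapping ops are concurrent
#1 [1,3]: before
#2 [2,4]: before
#3 [5,6]: before
#4 [7,8]: before
#5 [9,11]: before
#6 [10,12]: before
#8 [14,15]: concurrent
#9 [16,19]: concurrent
#10 [18,20]: after

#8, #9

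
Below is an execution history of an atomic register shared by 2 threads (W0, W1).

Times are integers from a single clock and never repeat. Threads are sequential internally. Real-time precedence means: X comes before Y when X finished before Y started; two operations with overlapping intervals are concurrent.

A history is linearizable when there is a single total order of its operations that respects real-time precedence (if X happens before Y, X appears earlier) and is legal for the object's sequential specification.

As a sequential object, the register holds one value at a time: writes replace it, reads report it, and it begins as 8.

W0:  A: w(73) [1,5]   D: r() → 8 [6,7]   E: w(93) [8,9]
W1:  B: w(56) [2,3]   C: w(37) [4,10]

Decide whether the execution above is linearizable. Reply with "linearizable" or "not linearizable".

not linearizable

events 1..6 are fine; event 7 — the response of D at time 7 — makes the prefix non-linearizable
no legal order exists: 2 real-time-consistent candidates over 3 completed atomic register operations, all rejected
no completion choice of the 1 pending operation (C) rescues it — every subset was tried
sample order A, B, D (pending dropped) stalls at step 3 — D r() → 8 has no legal effect
sample order B, A, D (pending dropped) stalls at step 3 — D r() → 8 has no legal effect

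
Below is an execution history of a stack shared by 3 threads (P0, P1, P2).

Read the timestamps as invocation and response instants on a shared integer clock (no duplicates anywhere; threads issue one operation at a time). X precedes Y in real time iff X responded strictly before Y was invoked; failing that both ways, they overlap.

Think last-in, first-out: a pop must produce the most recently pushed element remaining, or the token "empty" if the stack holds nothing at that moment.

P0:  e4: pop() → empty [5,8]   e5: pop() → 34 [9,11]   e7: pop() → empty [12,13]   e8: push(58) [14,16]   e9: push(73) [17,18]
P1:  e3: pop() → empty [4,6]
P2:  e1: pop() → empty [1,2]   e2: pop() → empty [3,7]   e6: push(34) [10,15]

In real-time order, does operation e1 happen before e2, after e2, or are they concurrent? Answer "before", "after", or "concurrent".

before

e1 spans [1,2], e2 spans [3,7]
resp(e1)=2 < inv(e2)=3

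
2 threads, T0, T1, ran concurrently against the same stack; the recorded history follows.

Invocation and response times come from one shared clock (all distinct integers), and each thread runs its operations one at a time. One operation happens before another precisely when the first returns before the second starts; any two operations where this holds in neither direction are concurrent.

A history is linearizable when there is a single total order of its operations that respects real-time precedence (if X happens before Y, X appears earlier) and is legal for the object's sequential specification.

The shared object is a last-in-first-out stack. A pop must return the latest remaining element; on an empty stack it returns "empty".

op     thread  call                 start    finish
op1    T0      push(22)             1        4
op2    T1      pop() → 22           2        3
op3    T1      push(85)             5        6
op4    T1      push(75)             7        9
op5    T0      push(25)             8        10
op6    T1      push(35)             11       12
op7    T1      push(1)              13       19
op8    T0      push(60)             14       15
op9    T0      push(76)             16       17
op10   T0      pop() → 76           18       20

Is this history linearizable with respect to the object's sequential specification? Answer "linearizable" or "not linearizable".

a witness: op1, op2, op3, op4, op5, op6, op7, op8, op9, op10
1. op1 push(22), leaving stack <22>
2. op2 pop() → 22, leaving stack <>
3. op3 push(85), leaving stack <85>
4. op4 push(75), leaving stack <85,75>
5. op5 push(25), leaving stack <85,75,25>
6. op6 push(35), leaving stack <85,75,25,35>
7. op7 push(1), leaving stack <85,75,25,35,1>
8. op8 push(60), leaving stack <85,75,25,35,1,60>
9. op9 push(76), leaving stack <85,75,25,35,1,60,76>
10. op10 pop() → 76, leaving stack <85,75,25,35,1,60>

linearizable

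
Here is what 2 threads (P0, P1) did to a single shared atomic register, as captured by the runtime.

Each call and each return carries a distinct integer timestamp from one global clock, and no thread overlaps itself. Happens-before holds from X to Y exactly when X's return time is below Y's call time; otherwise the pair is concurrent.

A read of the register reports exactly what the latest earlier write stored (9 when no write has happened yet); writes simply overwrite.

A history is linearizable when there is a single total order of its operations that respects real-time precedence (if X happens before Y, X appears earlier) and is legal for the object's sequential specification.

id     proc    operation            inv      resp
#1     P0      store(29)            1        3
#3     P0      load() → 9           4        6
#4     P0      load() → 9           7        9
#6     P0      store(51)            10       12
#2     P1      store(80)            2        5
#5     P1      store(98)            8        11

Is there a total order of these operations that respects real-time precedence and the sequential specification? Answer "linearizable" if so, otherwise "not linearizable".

events 1..5 are fine; event 6 — the response of #3 at time 6 — makes the prefix non-linearizable
3 completed operations, 3 real-time-consistent orders — every atomic register replay fails
e.g. #1, #2, #3: illegal at step 3, since #3 load() → 9 cannot apply there
e.g. #1, #3, #2: illegal at step 2, since #3 load() → 9 cannot apply there

not linearizable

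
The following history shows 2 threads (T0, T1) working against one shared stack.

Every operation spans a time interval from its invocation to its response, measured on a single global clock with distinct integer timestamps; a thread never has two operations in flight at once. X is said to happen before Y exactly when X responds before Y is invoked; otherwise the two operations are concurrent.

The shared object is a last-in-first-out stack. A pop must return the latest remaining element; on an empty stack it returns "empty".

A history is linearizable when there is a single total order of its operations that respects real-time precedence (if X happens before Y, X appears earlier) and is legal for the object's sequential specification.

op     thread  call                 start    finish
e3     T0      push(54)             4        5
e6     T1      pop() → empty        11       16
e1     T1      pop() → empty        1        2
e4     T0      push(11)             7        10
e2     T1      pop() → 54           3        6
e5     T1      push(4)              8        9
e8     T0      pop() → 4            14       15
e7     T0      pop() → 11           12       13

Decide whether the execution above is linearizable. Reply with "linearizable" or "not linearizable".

witness order: e1, e3, e2, e5, e4, e7, e8, e6
step 1: e1 pop() → empty — stack <>
step 2: e3 push(54) — stack <54>
step 3: e2 pop() → 54 — stack <>
step 4: e5 push(4) — stack <4>
step 5: e4 push(11) — stack <4,11>
step 6: e7 pop() → 11 — stack <4>
step 7: e8 pop() → 4 — stack <>
step 8: e6 pop() → empty — stack <>

linearizable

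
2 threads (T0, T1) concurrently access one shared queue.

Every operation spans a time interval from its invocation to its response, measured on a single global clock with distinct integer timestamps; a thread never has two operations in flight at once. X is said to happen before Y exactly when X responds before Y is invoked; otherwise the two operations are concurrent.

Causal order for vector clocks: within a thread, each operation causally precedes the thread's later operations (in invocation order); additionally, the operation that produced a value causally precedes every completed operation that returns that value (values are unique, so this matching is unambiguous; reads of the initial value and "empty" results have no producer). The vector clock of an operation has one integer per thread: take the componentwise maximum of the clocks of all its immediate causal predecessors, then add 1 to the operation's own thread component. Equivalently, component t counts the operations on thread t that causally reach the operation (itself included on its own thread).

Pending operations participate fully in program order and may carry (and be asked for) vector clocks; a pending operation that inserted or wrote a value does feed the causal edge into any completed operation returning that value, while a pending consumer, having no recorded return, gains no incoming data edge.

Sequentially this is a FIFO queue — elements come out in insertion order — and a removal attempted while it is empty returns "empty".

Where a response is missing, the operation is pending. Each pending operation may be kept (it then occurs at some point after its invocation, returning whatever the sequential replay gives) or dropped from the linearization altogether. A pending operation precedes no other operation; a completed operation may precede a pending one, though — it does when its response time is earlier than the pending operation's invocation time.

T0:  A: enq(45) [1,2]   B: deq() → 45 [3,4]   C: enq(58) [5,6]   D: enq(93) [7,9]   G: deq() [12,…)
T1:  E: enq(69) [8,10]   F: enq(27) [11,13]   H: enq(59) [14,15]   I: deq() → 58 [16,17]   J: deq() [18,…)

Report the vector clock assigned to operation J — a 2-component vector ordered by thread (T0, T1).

invoked at 8, E has no predecessors; its own T1 bump gives (0, 1)
invoked at 1, A has no predecessors; its own T0 bump gives (1, 0)
from VC(E)=(0, 1), F (invoked 11) maxes components and bumps T1 → (0, 2)
from VC(A)=(1, 0), B (invoked 3) maxes components and bumps T0 → (2, 0)
from VC(F)=(0, 2), H (invoked 14) maxes components and bumps T1 → (0, 3)
from VC(B)=(2, 0), C (invoked 5) maxes components and bumps T0 → (3, 0)
from VC(C)=(3, 0), D (invoked 7) maxes components and bumps T0 → (4, 0)
from VC(D)=(4, 0), G (invoked 12) maxes components and bumps T0 → (5, 0)
from VC(C)=(3, 0), VC(H)=(0, 3), I (invoked 16) maxes components and bumps T1 → (3, 4)
from VC(I)=(3, 4), J (invoked 18) maxes components and bumps T1 → (3, 5)
target: VC(J) = (3, 5)

(3, 5)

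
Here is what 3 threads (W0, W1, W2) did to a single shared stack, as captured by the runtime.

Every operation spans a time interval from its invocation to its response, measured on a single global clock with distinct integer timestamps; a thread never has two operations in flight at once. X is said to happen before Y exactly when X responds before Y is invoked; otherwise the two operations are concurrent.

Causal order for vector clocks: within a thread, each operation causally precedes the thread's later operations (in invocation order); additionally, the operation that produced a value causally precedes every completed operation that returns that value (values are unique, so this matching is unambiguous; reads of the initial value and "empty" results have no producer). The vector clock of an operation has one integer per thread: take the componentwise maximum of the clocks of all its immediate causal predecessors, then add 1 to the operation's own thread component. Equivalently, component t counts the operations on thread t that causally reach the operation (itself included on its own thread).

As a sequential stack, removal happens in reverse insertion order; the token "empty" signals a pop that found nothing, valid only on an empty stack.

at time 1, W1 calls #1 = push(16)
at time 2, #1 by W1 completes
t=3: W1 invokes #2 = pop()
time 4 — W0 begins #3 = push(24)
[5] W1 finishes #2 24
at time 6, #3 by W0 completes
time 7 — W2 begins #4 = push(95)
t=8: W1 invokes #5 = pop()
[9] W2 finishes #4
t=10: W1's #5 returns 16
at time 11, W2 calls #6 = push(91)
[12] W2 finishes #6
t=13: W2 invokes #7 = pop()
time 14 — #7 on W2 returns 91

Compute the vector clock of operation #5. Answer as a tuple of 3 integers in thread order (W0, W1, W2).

VC(#4, invoked at 7): no causal predecessors; +1 on W2 → (0, 0, 1)
VC(#1, invoked at 1): no causal predecessors; +1 on W1 → (0, 1, 0)
VC(#3, invoked at 4): no causal predecessors; +1 on W0 → (1, 0, 0)
#6 (invocation 11): componentwise max over VC(#4)=(0, 0, 1), +1 at W2, giving (0, 0, 2)
#7 (invocation 13): componentwise max over VC(#6)=(0, 0, 2), +1 at W2, giving (0, 0, 3)
#2 (invocation 3): componentwise max over VC(#1)=(0, 1, 0), VC(#3)=(1, 0, 0), +1 at W1, giving (1, 2, 0)
#5 (invocation 8): componentwise max over VC(#1)=(0, 1, 0), VC(#2)=(1, 2, 0), +1 at W1, giving (1, 3, 0)
target: VC(#5) = (1, 3, 0)

(1, 3, 0)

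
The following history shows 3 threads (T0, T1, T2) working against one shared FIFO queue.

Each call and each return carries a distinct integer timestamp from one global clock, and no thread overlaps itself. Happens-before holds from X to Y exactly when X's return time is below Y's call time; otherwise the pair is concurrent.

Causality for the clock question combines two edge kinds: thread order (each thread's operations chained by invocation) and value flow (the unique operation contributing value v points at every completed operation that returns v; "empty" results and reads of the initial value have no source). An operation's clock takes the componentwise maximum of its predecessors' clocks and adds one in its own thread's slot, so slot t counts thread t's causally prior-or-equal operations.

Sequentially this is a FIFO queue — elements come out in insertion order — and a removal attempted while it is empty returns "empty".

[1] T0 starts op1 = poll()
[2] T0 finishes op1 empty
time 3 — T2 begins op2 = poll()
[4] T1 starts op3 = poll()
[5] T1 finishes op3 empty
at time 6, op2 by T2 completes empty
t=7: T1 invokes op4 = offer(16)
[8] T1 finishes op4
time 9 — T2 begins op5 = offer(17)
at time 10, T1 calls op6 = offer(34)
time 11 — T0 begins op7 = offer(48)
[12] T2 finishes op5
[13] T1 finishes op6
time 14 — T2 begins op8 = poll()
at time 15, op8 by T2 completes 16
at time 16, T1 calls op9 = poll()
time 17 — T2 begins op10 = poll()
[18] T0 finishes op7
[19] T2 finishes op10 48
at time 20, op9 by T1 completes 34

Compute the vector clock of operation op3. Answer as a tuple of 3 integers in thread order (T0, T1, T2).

op2, invoked 3, has no incoming edges; only T2's bump applies → (0, 0, 1)
op3, invoked 4, has no incoming edges; only T1's bump applies → (0, 1, 0)
op1, invoked 1, has no incoming edges; only T0's bump applies → (1, 0, 0)
merge at op5 (invoked 9): VC(op2)=(0, 0, 1), own-thread bump on T2 → (0, 0, 2)
merge at op4 (invoked 7): VC(op3)=(0, 1, 0), own-thread bump on T1 → (0, 2, 0)
merge at op7 (invoked 11): VC(op1)=(1, 0, 0), own-thread bump on T0 → (2, 0, 0)
merge at op6 (invoked 10): VC(op4)=(0, 2, 0), own-thread bump on T1 → (0, 3, 0)
merge at op9 (invoked 16): VC(op6)=(0, 3, 0), own-thread bump on T1 → (0, 4, 0)
merge at op8 (invoked 14): VC(op4)=(0, 2, 0), VC(op5)=(0, 0, 2), own-thread bump on T2 → (0, 2, 3)
merge at op10 (invoked 17): VC(op7)=(2, 0, 0), VC(op8)=(0, 2, 3), own-thread bump on T2 → (2, 2, 4)
target: VC(op3) = (0, 1, 0)

(0, 1, 0)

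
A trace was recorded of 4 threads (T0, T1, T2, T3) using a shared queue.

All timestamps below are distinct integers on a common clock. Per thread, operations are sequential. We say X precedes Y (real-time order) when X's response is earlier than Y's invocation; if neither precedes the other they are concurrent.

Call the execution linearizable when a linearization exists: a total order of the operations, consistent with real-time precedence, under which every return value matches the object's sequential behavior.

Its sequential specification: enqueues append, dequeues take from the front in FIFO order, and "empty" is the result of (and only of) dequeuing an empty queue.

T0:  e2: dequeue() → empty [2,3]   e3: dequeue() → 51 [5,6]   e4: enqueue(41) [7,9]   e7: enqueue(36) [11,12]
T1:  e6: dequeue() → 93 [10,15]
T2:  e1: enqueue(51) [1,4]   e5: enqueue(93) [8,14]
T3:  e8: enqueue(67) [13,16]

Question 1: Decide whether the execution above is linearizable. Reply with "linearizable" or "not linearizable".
linearizable

witness order: e2, e1, e3, e5, e4, e6, e7, e8
1. e2 dequeue() → empty, leaving queue <>
2. e1 enqueue(51), leaving queue <51>
3. e3 dequeue() → 51, leaving queue <>
4. e5 enqueue(93), leaving queue <93>
5. e4 enqueue(41), leaving queue <93,41>
6. e6 dequeue() → 93, leaving queue <41>
7. e7 enqueue(36), leaving queue <41,36>
8. e8 enqueue(67), leaving queue <41,36,67>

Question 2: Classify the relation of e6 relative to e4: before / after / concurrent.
after

e6 spans [10,15], e4 spans [7,9]
resp(e4)=9 < inv(e6)=10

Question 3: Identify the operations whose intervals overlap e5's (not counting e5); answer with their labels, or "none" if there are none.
e4, e6, e7, e8

concurrent with e5 ([8,14]): every op whose interval crosses 8..14
e1 [1,4]: before
e2 [2,3]: before
e3 [5,6]: before
e4 [7,9]: concurrent
e6 [10,15]: concurrent
e7 [11,12]: concurrent
e8 [13,16]: concurrent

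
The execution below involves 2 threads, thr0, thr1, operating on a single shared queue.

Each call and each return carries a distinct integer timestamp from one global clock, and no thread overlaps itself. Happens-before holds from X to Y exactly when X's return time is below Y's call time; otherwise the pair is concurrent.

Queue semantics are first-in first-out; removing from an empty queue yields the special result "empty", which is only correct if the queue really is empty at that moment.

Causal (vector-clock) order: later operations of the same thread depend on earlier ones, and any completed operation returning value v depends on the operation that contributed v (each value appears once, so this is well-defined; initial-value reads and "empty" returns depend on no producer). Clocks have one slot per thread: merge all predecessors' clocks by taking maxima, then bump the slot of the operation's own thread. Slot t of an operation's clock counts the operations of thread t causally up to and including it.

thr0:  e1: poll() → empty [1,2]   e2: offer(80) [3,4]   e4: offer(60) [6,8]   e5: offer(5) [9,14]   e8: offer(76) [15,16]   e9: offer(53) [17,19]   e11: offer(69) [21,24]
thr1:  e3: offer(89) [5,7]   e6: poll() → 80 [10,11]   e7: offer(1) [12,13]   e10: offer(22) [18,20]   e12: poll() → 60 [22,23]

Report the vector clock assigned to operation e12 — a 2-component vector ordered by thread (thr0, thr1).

(3, 5)

e3 (invocation 5): nothing precedes it; thr1's component alone gives (0, 1)
e1 (invocation 1): nothing precedes it; thr0's component alone gives (1, 0)
VC(e2, invoked at 3): max of VC(e1)=(1, 0), then +1 on thread thr0 → (2, 0)
VC(e4, invoked at 6): max of VC(e2)=(2, 0), then +1 on thread thr0 → (3, 0)
VC(e6, invoked at 10): max of VC(e2)=(2, 0), VC(e3)=(0, 1), then +1 on thread thr1 → (2, 2)
VC(e5, invoked at 9): max of VC(e4)=(3, 0), then +1 on thread thr0 → (4, 0)
VC(e7, invoked at 12): max of VC(e6)=(2, 2), then +1 on thread thr1 → (2, 3)
VC(e8, invoked at 15): max of VC(e5)=(4, 0), then +1 on thread thr0 → (5, 0)
VC(e10, invoked at 18): max of VC(e7)=(2, 3), then +1 on thread thr1 → (2, 4)
VC(e9, invoked at 17): max of VC(e8)=(5, 0), then +1 on thread thr0 → (6, 0)
VC(e11, invoked at 21): max of VC(e9)=(6, 0), then +1 on thread thr0 → (7, 0)
VC(e12, invoked at 22): max of VC(e4)=(3, 0), VC(e10)=(2, 4), then +1 on thread thr1 → (3, 5)
target: VC(e12) = (3, 5)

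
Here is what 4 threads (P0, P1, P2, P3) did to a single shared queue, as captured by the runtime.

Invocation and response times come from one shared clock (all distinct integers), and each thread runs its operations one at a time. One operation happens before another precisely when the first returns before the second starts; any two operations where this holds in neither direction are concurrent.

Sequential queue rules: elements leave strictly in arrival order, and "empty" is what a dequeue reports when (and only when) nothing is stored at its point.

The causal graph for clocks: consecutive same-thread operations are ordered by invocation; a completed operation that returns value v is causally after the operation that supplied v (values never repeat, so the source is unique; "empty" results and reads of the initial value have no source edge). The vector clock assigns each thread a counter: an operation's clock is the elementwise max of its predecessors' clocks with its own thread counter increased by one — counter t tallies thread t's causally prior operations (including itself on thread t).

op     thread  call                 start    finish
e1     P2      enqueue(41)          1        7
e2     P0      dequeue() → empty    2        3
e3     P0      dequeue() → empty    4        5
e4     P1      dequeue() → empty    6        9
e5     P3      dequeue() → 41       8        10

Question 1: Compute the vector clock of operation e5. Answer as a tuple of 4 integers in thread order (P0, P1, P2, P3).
Answer: (0, 0, 1, 1)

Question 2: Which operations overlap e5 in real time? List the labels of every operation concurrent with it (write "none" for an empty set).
Answer: e4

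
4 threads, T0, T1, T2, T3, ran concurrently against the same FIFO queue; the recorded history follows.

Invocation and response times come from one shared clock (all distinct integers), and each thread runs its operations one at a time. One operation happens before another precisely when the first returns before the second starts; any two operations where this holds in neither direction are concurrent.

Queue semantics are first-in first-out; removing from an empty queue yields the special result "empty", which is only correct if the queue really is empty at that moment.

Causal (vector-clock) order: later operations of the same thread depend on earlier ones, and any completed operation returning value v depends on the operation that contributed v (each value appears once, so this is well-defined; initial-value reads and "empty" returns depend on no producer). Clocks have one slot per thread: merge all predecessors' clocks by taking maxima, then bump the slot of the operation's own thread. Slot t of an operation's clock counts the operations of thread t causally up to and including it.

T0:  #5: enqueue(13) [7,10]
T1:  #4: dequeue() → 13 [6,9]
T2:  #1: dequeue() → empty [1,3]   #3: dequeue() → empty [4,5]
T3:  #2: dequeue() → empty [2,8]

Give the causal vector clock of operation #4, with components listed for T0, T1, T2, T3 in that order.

(1, 1, 0, 0)

#2 (invocation 2): nothing precedes it; T3's component alone gives (0, 0, 0, 1)
#1 (invocation 1): nothing precedes it; T2's component alone gives (0, 0, 1, 0)
#5 (invocation 7): nothing precedes it; T0's component alone gives (1, 0, 0, 0)
#3 (invocation 4): componentwise max over VC(#1)=(0, 0, 1, 0), +1 at T2, giving (0, 0, 2, 0)
#4 (invocation 6): componentwise max over VC(#5)=(1, 0, 0, 0), +1 at T1, giving (1, 1, 0, 0)
target: VC(#4) = (1, 1, 0, 0)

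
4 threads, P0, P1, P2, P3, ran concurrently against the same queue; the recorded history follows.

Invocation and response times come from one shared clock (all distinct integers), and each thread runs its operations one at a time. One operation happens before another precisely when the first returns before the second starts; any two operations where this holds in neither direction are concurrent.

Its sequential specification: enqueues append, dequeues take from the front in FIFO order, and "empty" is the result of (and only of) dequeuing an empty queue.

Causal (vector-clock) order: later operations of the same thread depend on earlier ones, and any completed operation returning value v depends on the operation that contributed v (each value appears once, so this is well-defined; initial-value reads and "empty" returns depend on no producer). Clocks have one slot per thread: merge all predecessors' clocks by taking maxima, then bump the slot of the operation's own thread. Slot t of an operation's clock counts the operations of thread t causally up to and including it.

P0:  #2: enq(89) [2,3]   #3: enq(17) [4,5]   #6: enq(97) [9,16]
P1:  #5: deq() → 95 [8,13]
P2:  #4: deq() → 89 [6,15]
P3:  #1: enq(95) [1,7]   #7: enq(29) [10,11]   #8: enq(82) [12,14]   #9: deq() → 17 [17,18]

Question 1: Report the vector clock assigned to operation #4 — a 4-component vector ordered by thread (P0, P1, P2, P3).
(1, 0, 1, 0)

root op #1, invoked 1: fresh clock plus P3's own tick → (0, 0, 0, 1)
root op #2, invoked 2: fresh clock plus P0's own tick → (1, 0, 0, 0)
#7 (invocation 10): componentwise max over VC(#1)=(0, 0, 0, 1), +1 at P3, giving (0, 0, 0, 2)
#5 (invocation 8): componentwise max over VC(#1)=(0, 0, 0, 1), +1 at P1, giving (0, 1, 0, 1)
#4 (invocation 6): componentwise max over VC(#2)=(1, 0, 0, 0), +1 at P2, giving (1, 0, 1, 0)
#3 (invocation 4): componentwise max over VC(#2)=(1, 0, 0, 0), +1 at P0, giving (2, 0, 0, 0)
#8 (invocation 12): componentwise max over VC(#7)=(0, 0, 0, 2), +1 at P3, giving (0, 0, 0, 3)
#6 (invocation 9): componentwise max over VC(#3)=(2, 0, 0, 0), +1 at P0, giving (3, 0, 0, 0)
#9 (invocation 17): componentwise max over VC(#3)=(2, 0, 0, 0), VC(#8)=(0, 0, 0, 3), +1 at P3, giving (2, 0, 0, 4)
target: VC(#4) = (1, 0, 1, 0)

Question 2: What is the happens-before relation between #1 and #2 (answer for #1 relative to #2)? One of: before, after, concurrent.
concurrent

#1 spans [1,7], #2 spans [2,3]
the intervals overlap in both directions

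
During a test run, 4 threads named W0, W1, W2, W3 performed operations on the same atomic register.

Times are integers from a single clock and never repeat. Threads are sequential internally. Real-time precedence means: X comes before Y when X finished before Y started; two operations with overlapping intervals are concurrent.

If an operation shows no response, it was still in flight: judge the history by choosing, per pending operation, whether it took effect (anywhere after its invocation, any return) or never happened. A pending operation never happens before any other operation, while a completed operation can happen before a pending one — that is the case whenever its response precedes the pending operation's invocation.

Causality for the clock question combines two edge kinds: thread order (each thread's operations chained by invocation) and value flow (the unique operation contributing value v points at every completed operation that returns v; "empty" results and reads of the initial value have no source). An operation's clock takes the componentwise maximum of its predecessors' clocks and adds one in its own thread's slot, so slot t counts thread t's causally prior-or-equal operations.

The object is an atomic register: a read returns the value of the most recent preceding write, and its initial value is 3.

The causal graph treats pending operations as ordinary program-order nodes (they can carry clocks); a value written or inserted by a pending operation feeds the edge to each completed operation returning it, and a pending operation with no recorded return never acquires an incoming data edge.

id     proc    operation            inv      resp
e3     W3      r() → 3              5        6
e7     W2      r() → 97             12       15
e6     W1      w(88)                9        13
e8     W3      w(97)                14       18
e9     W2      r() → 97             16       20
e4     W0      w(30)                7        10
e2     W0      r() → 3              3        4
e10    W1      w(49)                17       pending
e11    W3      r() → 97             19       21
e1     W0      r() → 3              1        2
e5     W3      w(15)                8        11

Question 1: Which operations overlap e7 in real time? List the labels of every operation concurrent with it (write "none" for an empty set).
e6, e8

e7 spans [12,15]: anything still running between times 12 and 15 counts as concurrent
e1 [1,2]: before
e2 [3,4]: before
e3 [5,6]: before
e4 [7,10]: before
e5 [8,11]: before
e6 [9,13]: concurrent
e8 [14,18]: concurrent
e9 [16,20]: after
e10 [17,…): after
e11 [19,21]: after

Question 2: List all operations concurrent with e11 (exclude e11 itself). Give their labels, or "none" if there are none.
e10, e9

overlap test against e11 [19,21]: concurrent iff the interval meets 19..21
e1 [1,2]: before
e2 [3,4]: before
e3 [5,6]: before
e4 [7,10]: before
e5 [8,11]: before
e6 [9,13]: before
e7 [12,15]: before
e8 [14,18]: before
e9 [16,20]: concurrent
e10 [17,…): concurrent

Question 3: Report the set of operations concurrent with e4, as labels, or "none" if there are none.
e5, e6

concurrent with e4 ([7,10]): every op whose interval crosses 7..10
e1 [1,2]: before
e2 [3,4]: before
e3 [5,6]: before
e5 [8,11]: concurrent
e6 [9,13]: concurrent
e7 [12,15]: after
e8 [14,18]: after
e9 [16,20]: after
e10 [17,…): after
e11 [19,21]: after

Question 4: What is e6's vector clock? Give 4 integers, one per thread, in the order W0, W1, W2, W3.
(0, 1, 0, 0)

VC(e3, invoked at 5): no causal predecessors; +1 on W3 → (0, 0, 0, 1)
VC(e6, invoked at 9): no causal predecessors; +1 on W1 → (0, 1, 0, 0)
VC(e1, invoked at 1): no causal predecessors; +1 on W0 → (1, 0, 0, 0)
VC(e5, invoked at 8): max of VC(e3)=(0, 0, 0, 1), then +1 on thread W3 → (0, 0, 0, 2)
VC(e10, invoked at 17): max of VC(e6)=(0, 1, 0, 0), then +1 on thread W1 → (0, 2, 0, 0)
VC(e2, invoked at 3): max of VC(e1)=(1, 0, 0, 0), then +1 on thread W0 → (2, 0, 0, 0)
VC(e8, invoked at 14): max of VC(e5)=(0, 0, 0, 2), then +1 on thread W3 → (0, 0, 0, 3)
VC(e4, invoked at 7): max of VC(e2)=(2, 0, 0, 0), then +1 on thread W0 → (3, 0, 0, 0)
VC(e11, invoked at 19): max of VC(e8)=(0, 0, 0, 3), then +1 on thread W3 → (0, 0, 0, 4)
VC(e7, invoked at 12): max of VC(e8)=(0, 0, 0, 3), then +1 on thread W2 → (0, 0, 1, 3)
VC(e9, invoked at 16): max of VC(e7)=(0, 0, 1, 3), VC(e8)=(0, 0, 0, 3), then +1 on thread W2 → (0, 0, 2, 3)
target: VC(e6) = (0, 1, 0, 0)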